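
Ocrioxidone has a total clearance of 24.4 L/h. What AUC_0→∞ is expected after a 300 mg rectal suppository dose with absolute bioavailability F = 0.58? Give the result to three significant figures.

AUC = 7.13 mg/L·h

AUC_0→∞ = F × Dose / CL
        = 0.58 × 300 / 24.4 = 7.13115 mg/L·h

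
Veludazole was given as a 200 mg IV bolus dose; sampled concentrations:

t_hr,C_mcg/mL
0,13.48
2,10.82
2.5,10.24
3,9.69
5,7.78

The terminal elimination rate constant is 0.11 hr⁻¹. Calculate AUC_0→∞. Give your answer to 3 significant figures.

Trapezoidal AUC_0→5:
  [0→2]: (13.48+10.82)/2 × 2 = 24.3
  [2→2.5]: (10.82+10.24)/2 × 0.5 = 5.265
  [2.5→3]: (10.24+9.69)/2 × 0.5 = 4.9825
  [3→5]: (9.69+7.78)/2 × 2 = 17.47
  Sum = 52.0175 mcg/mL·hr
Extrapolated tail: C_last / k_e = 7.78 / 0.11 = 70.727
AUC_0→∞ = 52.0175 + 70.727 = 122.7445 mcg/mL·hr

AUC = 123 mcg/mL·hr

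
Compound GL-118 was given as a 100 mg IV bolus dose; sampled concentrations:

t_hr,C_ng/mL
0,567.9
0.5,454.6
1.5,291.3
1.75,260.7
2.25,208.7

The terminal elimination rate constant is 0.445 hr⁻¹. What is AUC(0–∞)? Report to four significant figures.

Trapezoidal AUC_0→2.25:
  [0→0.5]: (567.9+454.6)/2 × 0.5 = 255.625
  [0.5→1.5]: (454.6+291.3)/2 × 1 = 372.95
  [1.5→1.75]: (291.3+260.7)/2 × 0.25 = 69.0
  [1.75→2.25]: (260.7+208.7)/2 × 0.5 = 117.35
  Sum = 814.925 ng/mL·hr
Extrapolated tail: C_last / k_e = 208.7 / 0.445 = 468.989
AUC_0→∞ = 814.925 + 468.989 = 1283.914 ng/mL·hr

AUC = 1284 ng/mL·hr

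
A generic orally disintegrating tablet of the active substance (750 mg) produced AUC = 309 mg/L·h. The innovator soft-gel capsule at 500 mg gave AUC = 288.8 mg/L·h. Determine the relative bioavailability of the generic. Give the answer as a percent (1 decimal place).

F_rel = 71.3%

F_rel = (AUC_test/D_test) / (AUC_ref/D_ref)
      = (309/750) / (288.8/500)
      = 0.412 / 0.5776 = 0.7133 = 71.33%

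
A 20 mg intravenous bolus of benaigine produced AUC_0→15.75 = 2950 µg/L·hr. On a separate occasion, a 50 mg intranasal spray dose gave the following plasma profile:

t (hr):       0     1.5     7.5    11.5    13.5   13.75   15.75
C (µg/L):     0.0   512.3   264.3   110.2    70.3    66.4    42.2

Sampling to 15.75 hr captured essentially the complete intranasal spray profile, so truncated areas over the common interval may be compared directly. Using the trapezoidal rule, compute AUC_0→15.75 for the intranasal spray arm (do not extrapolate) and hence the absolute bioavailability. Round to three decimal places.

Trapezoidal AUC_0→15.75 (intranasal spray):
  [0→1.5]: (0.0+512.3)/2 × 1.5 = 384.225
  [1.5→7.5]: (512.3+264.3)/2 × 6 = 2329.8
  [7.5→11.5]: (264.3+110.2)/2 × 4 = 749.0
  [11.5→13.5]: (110.2+70.3)/2 × 2 = 180.5
  [13.5→13.75]: (70.3+66.4)/2 × 0.25 = 17.0875
  [13.75→15.75]: (66.4+42.2)/2 × 2 = 108.6
  Sum = 3769.2125 µg/L·hr
F = (AUC_ev/D_ev)/(AUC_iv/D_iv) = (3769.2125/50)/(2950/20) = 75.38425/147.5 = 0.5111

F = 0.511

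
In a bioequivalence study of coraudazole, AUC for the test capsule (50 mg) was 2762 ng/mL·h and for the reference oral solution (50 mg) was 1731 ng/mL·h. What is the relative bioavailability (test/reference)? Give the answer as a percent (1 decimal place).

F_rel = (AUC_test/D_test) / (AUC_ref/D_ref)
      = (2762/50) / (1731/50)
      = 55.24 / 34.62 = 1.5956 = 159.56%

F_rel = 159.6%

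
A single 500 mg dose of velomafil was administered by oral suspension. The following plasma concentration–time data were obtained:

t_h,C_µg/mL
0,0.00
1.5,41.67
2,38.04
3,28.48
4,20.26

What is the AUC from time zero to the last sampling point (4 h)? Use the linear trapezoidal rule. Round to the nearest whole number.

Trapezoidal AUC_0→4:
  [0→1.5]: (0.00+41.67)/2 × 1.5 = 31.2525
  [1.5→2]: (41.67+38.04)/2 × 0.5 = 19.9275
  [2→3]: (38.04+28.48)/2 × 1 = 33.26
  [3→4]: (28.48+20.26)/2 × 1 = 24.37
  Sum = 108.81 µg/mL·h

AUC = 109 µg/mL·h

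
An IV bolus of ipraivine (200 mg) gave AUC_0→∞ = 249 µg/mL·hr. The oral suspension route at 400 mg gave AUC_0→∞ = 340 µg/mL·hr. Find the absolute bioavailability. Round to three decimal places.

F = 0.683

F = (AUC_ev / D_ev) / (AUC_iv / D_iv)
  = (340/400) / (249/200)
  = 0.85 / 1.245 = 0.6827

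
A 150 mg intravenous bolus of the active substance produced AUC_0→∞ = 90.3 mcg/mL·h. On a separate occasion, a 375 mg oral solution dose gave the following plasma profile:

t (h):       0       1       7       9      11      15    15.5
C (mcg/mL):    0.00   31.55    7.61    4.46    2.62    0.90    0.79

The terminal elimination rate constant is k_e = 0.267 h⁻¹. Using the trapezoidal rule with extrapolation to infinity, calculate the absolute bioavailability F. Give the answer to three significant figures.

Trapezoidal AUC_0→15.5 (oral solution):
  [0→1]: (0.00+31.55)/2 × 1 = 15.775
  [1→7]: (31.55+7.61)/2 × 6 = 117.48
  [7→9]: (7.61+4.46)/2 × 2 = 12.07
  [9→11]: (4.46+2.62)/2 × 2 = 7.08
  [11→15]: (2.62+0.90)/2 × 4 = 7.04
  [15→15.5]: (0.90+0.79)/2 × 0.5 = 0.4225
  Sum = 159.8675 mcg/mL·h
Tail: C_last/k_e = 0.79/0.267 = 2.959
AUC_0→∞ (oral solution) = 159.8675 + 2.959 = 162.8265 mcg/mL·h
F = (AUC_ev/D_ev)/(AUC_iv/D_iv) = (162.8265/375)/(90.3/150) = 0.434204/0.602 = 0.7213

F = 0.721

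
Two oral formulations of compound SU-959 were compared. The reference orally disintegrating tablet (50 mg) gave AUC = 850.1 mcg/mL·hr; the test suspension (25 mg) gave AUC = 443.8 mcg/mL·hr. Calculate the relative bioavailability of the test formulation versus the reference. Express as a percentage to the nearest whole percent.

F_rel = (AUC_test/D_test) / (AUC_ref/D_ref)
      = (443.8/25) / (850.1/50)
      = 17.752 / 17.002 = 1.0441 = 104.41%

F_rel = 104%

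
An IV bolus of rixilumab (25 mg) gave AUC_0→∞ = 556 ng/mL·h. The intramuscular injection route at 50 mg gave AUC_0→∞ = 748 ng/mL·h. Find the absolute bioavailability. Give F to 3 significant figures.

F = 0.673

F = (AUC_ev / D_ev) / (AUC_iv / D_iv)
  = (748/50) / (556/25)
  = 14.96 / 22.24 = 0.6727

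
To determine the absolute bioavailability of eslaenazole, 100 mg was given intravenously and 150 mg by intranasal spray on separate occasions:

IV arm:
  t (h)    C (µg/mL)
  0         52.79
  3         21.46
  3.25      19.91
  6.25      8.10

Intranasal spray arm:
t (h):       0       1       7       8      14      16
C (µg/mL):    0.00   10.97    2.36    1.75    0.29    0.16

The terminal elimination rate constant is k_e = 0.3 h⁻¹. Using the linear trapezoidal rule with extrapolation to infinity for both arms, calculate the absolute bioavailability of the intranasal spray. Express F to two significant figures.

F = 0.20

Trapezoidal AUC_0→6.25 (IV):
  [0→3]: (52.79+21.46)/2 × 3 = 111.375
  [3→3.25]: (21.46+19.91)/2 × 0.25 = 5.17125
  [3.25→6.25]: (19.91+8.10)/2 × 3 = 42.015
  Sum = 158.56125 µg/mL·h
IV tail: 8.10/0.3 = 27.000; AUC_iv,0→∞ = 158.56125 + 27.000 = 185.56125 µg/mL·h
Trapezoidal AUC_0→16 (intranasal spray):
  [0→1]: (0.00+10.97)/2 × 1 = 5.485
  [1→7]: (10.97+2.36)/2 × 6 = 39.99
  [7→8]: (2.36+1.75)/2 × 1 = 2.055
  [8→14]: (1.75+0.29)/2 × 6 = 6.12
  [14→16]: (0.29+0.16)/2 × 2 = 0.45
  Sum = 54.1 µg/mL·h
intranasal spray tail: 0.16/0.3 = 0.533; AUC_ev,0→∞ = 54.1 + 0.533 = 54.633 µg/mL·h
F = (AUC_ev/D_ev)/(AUC_iv/D_iv) = (54.633/150)/(185.56125/100) = 0.36422/1.8556125 = 0.1963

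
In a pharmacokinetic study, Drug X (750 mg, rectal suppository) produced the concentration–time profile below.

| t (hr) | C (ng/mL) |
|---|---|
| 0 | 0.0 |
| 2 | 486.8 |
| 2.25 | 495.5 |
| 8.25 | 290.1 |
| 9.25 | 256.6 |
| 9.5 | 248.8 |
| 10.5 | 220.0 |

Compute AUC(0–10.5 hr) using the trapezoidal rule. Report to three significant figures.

AUC = 3540 ng/mL·hr

Trapezoidal AUC_0→10.5:
  [0→2]: (0.0+486.8)/2 × 2 = 486.8
  [2→2.25]: (486.8+495.5)/2 × 0.25 = 122.7875
  [2.25→8.25]: (495.5+290.1)/2 × 6 = 2356.8
  [8.25→9.25]: (290.1+256.6)/2 × 1 = 273.35
  [9.25→9.5]: (256.6+248.8)/2 × 0.25 = 63.175
  [9.5→10.5]: (248.8+220.0)/2 × 1 = 234.4
  Sum = 3537.3125 ng/mL·hr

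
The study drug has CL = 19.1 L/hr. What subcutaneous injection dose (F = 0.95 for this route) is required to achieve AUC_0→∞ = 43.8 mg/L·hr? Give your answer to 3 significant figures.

Dose = CL × AUC_0→∞ / F
     = 19.1 × 43.8 / 0.95 = 880.611 mg

Dose = 881 mg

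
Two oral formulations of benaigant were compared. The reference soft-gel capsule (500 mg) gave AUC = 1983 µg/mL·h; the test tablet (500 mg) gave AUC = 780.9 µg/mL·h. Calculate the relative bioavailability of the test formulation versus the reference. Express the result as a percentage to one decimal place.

F_rel = 39.4%

F_rel = (AUC_test/D_test) / (AUC_ref/D_ref)
      = (780.9/500) / (1983/500)
      = 1.5618 / 3.966 = 0.3938 = 39.38%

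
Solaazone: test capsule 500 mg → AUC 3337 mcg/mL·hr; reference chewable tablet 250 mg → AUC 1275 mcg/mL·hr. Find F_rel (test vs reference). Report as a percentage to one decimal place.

F_rel = (AUC_test/D_test) / (AUC_ref/D_ref)
      = (3337/500) / (1275/250)
      = 6.674 / 5.1 = 1.3086 = 130.86%

F_rel = 130.9%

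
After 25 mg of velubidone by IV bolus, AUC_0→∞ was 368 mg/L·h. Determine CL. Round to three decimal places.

CL = Dose_iv / AUC_0→∞
   = 25 / 368 = 0.0679348 L/h

CL = 0.068 L/h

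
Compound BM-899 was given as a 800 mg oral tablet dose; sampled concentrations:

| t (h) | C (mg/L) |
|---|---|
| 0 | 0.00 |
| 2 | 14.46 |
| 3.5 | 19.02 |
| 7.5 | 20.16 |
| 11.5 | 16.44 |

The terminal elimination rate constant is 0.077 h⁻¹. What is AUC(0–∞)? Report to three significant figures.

AUC = 405 mg/L·h

Trapezoidal AUC_0→11.5:
  [0→2]: (0.00+14.46)/2 × 2 = 14.46
  [2→3.5]: (14.46+19.02)/2 × 1.5 = 25.11
  [3.5→7.5]: (19.02+20.16)/2 × 4 = 78.36
  [7.5→11.5]: (20.16+16.44)/2 × 4 = 73.2
  Sum = 191.13 mg/L·h
Extrapolated tail: C_last / k_e = 16.44 / 0.077 = 213.506
AUC_0→∞ = 191.13 + 213.506 = 404.636 mg/L·h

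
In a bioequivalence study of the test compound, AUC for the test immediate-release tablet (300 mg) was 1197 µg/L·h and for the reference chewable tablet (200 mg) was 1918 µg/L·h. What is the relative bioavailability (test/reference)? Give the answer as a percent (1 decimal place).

F_rel = (AUC_test/D_test) / (AUC_ref/D_ref)
      = (1197/300) / (1918/200)
      = 3.99 / 9.59 = 0.4161 = 41.61%

F_rel = 41.6%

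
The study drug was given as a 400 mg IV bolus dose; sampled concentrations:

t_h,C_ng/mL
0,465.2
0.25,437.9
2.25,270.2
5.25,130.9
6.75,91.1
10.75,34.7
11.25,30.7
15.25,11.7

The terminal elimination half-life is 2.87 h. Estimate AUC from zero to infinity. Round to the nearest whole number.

AUC = 1990 ng/mL·h

Trapezoidal AUC_0→15.25:
  [0→0.25]: (465.2+437.9)/2 × 0.25 = 112.8875
  [0.25→2.25]: (437.9+270.2)/2 × 2 = 708.1
  [2.25→5.25]: (270.2+130.9)/2 × 3 = 601.65
  [5.25→6.75]: (130.9+91.1)/2 × 1.5 = 166.5
  [6.75→10.75]: (91.1+34.7)/2 × 4 = 251.6
  [10.75→11.25]: (34.7+30.7)/2 × 0.5 = 16.35
  [11.25→15.25]: (30.7+11.7)/2 × 4 = 84.8
  Sum = 1941.8875 ng/mL·h
k_e = ln2 / t½ = 0.693147 / 2.87 = 0.2415 h^-1
Extrapolated tail: C_last / k_e = 11.7 / 0.2415 = 48.447
AUC_0→∞ = 1941.8875 + 48.447 = 1990.3345 ng/mL·h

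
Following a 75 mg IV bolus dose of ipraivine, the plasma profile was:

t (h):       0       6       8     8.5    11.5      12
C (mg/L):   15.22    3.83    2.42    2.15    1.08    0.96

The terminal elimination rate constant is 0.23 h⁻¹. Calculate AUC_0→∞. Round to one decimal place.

AUC = 74.1 mg/L·h

Trapezoidal AUC_0→12:
  [0→6]: (15.22+3.83)/2 × 6 = 57.15
  [6→8]: (3.83+2.42)/2 × 2 = 6.25
  [8→8.5]: (2.42+2.15)/2 × 0.5 = 1.1425
  [8.5→11.5]: (2.15+1.08)/2 × 3 = 4.845
  [11.5→12]: (1.08+0.96)/2 × 0.5 = 0.51
  Sum = 69.8975 mg/L·h
Extrapolated tail: C_last / k_e = 0.96 / 0.23 = 4.174
AUC_0→∞ = 69.8975 + 4.174 = 74.0715 mg/L·h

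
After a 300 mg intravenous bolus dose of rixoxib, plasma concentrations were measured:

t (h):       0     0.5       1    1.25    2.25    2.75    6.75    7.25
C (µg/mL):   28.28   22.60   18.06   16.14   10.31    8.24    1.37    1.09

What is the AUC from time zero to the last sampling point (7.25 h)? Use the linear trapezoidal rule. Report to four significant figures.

AUC = 64.86 µg/mL·h

Trapezoidal AUC_0→7.25:
  [0→0.5]: (28.28+22.60)/2 × 0.5 = 12.72
  [0.5→1]: (22.60+18.06)/2 × 0.5 = 10.165
  [1→1.25]: (18.06+16.14)/2 × 0.25 = 4.275
  [1.25→2.25]: (16.14+10.31)/2 × 1 = 13.225
  [2.25→2.75]: (10.31+8.24)/2 × 0.5 = 4.6375
  [2.75→6.75]: (8.24+1.37)/2 × 4 = 19.22
  [6.75→7.25]: (1.37+1.09)/2 × 0.5 = 0.615
  Sum = 64.8575 µg/mL·h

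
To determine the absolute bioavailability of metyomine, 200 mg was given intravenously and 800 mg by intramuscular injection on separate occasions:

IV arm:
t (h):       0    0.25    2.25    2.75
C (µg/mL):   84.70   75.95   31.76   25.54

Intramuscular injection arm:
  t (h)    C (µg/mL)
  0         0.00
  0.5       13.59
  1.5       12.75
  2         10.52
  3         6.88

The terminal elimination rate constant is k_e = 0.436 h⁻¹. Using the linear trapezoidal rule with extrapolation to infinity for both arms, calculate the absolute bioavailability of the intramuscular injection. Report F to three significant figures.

Trapezoidal AUC_0→2.75 (IV):
  [0→0.25]: (84.70+75.95)/2 × 0.25 = 20.08125
  [0.25→2.25]: (75.95+31.76)/2 × 2 = 107.71
  [2.25→2.75]: (31.76+25.54)/2 × 0.5 = 14.325
  Sum = 142.11625 µg/mL·h
IV tail: 25.54/0.436 = 58.578; AUC_iv,0→∞ = 142.11625 + 58.578 = 200.69425 µg/mL·h
Trapezoidal AUC_0→3 (intramuscular injection):
  [0→0.5]: (0.00+13.59)/2 × 0.5 = 3.3975
  [0.5→1.5]: (13.59+12.75)/2 × 1 = 13.17
  [1.5→2]: (12.75+10.52)/2 × 0.5 = 5.8175
  [2→3]: (10.52+6.88)/2 × 1 = 8.7
  Sum = 31.085 µg/mL·h
intramuscular injection tail: 6.88/0.436 = 15.780; AUC_ev,0→∞ = 31.085 + 15.780 = 46.865 µg/mL·h
F = (AUC_ev/D_ev)/(AUC_iv/D_iv) = (46.865/800)/(200.69425/200) = 0.05858125/1.00347 = 0.0584

F = 0.0584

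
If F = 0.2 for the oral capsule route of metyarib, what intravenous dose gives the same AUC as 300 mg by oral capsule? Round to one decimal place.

D_iv = 60.0 mg

Systemic exposure from an extravascular dose = F × D_ev, so the equivalent IV dose is F × D_ev.
D_iv = F × D_ev = 0.2 × 300 = 60 mg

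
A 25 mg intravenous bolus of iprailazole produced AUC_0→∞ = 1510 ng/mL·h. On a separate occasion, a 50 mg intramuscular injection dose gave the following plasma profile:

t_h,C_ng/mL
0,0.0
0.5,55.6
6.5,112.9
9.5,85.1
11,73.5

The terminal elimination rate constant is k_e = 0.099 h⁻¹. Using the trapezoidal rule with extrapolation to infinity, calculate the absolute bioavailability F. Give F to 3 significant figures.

F = 0.556

Trapezoidal AUC_0→11 (intramuscular injection):
  [0→0.5]: (0.0+55.6)/2 × 0.5 = 13.9
  [0.5→6.5]: (55.6+112.9)/2 × 6 = 505.5
  [6.5→9.5]: (112.9+85.1)/2 × 3 = 297.0
  [9.5→11]: (85.1+73.5)/2 × 1.5 = 118.95
  Sum = 935.35 ng/mL·h
Tail: C_last/k_e = 73.5/0.099 = 742.424
AUC_0→∞ (intramuscular injection) = 935.35 + 742.424 = 1677.774 ng/mL·h
F = (AUC_ev/D_ev)/(AUC_iv/D_iv) = (1677.774/50)/(1510/25) = 33.55548/60.4 = 0.5556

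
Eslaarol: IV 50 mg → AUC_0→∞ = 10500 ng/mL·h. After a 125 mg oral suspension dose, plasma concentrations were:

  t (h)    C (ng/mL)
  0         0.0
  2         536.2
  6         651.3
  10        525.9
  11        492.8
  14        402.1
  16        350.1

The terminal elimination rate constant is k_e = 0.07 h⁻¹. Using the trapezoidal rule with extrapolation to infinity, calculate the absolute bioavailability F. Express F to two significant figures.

F = 0.49

Trapezoidal AUC_0→16 (oral suspension):
  [0→2]: (0.0+536.2)/2 × 2 = 536.2
  [2→6]: (536.2+651.3)/2 × 4 = 2375.0
  [6→10]: (651.3+525.9)/2 × 4 = 2354.4
  [10→11]: (525.9+492.8)/2 × 1 = 509.35
  [11→14]: (492.8+402.1)/2 × 3 = 1342.35
  [14→16]: (402.1+350.1)/2 × 2 = 752.2
  Sum = 7869.5 ng/mL·h
Tail: C_last/k_e = 350.1/0.07 = 5001.429
AUC_0→∞ (oral suspension) = 7869.5 + 5001.429 = 12870.929 ng/mL·h
F = (AUC_ev/D_ev)/(AUC_iv/D_iv) = (12870.929/125)/(10500/50) = 102.967/210 = 0.4903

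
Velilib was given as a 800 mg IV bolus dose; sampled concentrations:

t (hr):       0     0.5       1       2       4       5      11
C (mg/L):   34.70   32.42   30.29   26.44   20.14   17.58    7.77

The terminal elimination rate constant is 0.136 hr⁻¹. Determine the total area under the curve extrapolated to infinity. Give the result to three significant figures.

Trapezoidal AUC_0→11:
  [0→0.5]: (34.70+32.42)/2 × 0.5 = 16.78
  [0.5→1]: (32.42+30.29)/2 × 0.5 = 15.6775
  [1→2]: (30.29+26.44)/2 × 1 = 28.365
  [2→4]: (26.44+20.14)/2 × 2 = 46.58
  [4→5]: (20.14+17.58)/2 × 1 = 18.86
  [5→11]: (17.58+7.77)/2 × 6 = 76.05
  Sum = 202.3125 mg/L·hr
Extrapolated tail: C_last / k_e = 7.77 / 0.136 = 57.132
AUC_0→∞ = 202.3125 + 57.132 = 259.4445 mg/L·hr

AUC = 259 mg/L·hr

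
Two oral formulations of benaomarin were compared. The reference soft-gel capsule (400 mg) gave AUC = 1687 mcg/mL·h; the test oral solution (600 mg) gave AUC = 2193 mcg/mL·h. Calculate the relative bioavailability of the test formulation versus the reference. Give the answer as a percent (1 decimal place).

F_rel = 86.7%

F_rel = (AUC_test/D_test) / (AUC_ref/D_ref)
      = (2193/600) / (1687/400)
      = 3.655 / 4.2175 = 0.8666 = 86.66%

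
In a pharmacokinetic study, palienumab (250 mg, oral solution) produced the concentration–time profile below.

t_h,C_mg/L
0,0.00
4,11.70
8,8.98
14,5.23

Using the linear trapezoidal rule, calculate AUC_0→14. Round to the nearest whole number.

Trapezoidal AUC_0→14:
  [0→4]: (0.00+11.70)/2 × 4 = 23.4
  [4→8]: (11.70+8.98)/2 × 4 = 41.36
  [8→14]: (8.98+5.23)/2 × 6 = 42.63
  Sum = 107.39 mg/L·h

AUC = 107 mg/L·h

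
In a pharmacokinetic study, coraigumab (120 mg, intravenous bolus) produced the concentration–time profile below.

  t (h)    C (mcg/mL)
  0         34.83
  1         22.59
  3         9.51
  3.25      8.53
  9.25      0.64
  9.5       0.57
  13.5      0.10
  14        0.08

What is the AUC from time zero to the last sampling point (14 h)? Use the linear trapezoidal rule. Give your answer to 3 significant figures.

AUC = 92.1 mcg/mL·h

Trapezoidal AUC_0→14:
  [0→1]: (34.83+22.59)/2 × 1 = 28.71
  [1→3]: (22.59+9.51)/2 × 2 = 32.1
  [3→3.25]: (9.51+8.53)/2 × 0.25 = 2.255
  [3.25→9.25]: (8.53+0.64)/2 × 6 = 27.51
  [9.25→9.5]: (0.64+0.57)/2 × 0.25 = 0.15125
  [9.5→13.5]: (0.57+0.10)/2 × 4 = 1.34
  [13.5→14]: (0.10+0.08)/2 × 0.5 = 0.045
  Sum = 92.11125 mcg/mL·h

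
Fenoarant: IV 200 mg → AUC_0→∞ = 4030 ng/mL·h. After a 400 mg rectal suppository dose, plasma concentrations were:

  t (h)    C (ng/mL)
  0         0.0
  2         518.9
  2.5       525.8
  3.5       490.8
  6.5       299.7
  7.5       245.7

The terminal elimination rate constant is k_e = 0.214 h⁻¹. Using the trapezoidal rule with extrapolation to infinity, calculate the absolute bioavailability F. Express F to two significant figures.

F = 0.48

Trapezoidal AUC_0→7.5 (rectal suppository):
  [0→2]: (0.0+518.9)/2 × 2 = 518.9
  [2→2.5]: (518.9+525.8)/2 × 0.5 = 261.175
  [2.5→3.5]: (525.8+490.8)/2 × 1 = 508.3
  [3.5→6.5]: (490.8+299.7)/2 × 3 = 1185.75
  [6.5→7.5]: (299.7+245.7)/2 × 1 = 272.7
  Sum = 2746.825 ng/mL·h
Tail: C_last/k_e = 245.7/0.214 = 1148.131
AUC_0→∞ (rectal suppository) = 2746.825 + 1148.131 = 3894.956 ng/mL·h
F = (AUC_ev/D_ev)/(AUC_iv/D_iv) = (3894.956/400)/(4030/200) = 9.73739/20.15 = 0.4832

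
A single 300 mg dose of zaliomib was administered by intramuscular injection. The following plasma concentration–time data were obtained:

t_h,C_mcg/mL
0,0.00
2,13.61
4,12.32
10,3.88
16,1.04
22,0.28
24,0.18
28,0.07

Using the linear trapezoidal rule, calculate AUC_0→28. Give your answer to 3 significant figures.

AUC = 108 mcg/mL·h

Trapezoidal AUC_0→28:
  [0→2]: (0.00+13.61)/2 × 2 = 13.61
  [2→4]: (13.61+12.32)/2 × 2 = 25.93
  [4→10]: (12.32+3.88)/2 × 6 = 48.6
  [10→16]: (3.88+1.04)/2 × 6 = 14.76
  [16→22]: (1.04+0.28)/2 × 6 = 3.96
  [22→24]: (0.28+0.18)/2 × 2 = 0.46
  [24→28]: (0.18+0.07)/2 × 4 = 0.5
  Sum = 107.82 mcg/mL·h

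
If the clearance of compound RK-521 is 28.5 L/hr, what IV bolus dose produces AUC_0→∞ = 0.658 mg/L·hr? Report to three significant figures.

Dose = 18.8 mg

Dose_iv = CL × AUC_0→∞
     = 28.5 × 0.658 = 18.753 mg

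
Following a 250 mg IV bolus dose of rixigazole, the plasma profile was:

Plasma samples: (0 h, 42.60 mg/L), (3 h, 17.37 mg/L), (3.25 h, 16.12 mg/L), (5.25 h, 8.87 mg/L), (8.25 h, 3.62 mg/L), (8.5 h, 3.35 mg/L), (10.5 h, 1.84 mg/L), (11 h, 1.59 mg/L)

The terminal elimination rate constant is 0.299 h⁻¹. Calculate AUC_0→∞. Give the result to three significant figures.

Trapezoidal AUC_0→11:
  [0→3]: (42.60+17.37)/2 × 3 = 89.955
  [3→3.25]: (17.37+16.12)/2 × 0.25 = 4.18625
  [3.25→5.25]: (16.12+8.87)/2 × 2 = 24.99
  [5.25→8.25]: (8.87+3.62)/2 × 3 = 18.735
  [8.25→8.5]: (3.62+3.35)/2 × 0.25 = 0.87125
  [8.5→10.5]: (3.35+1.84)/2 × 2 = 5.19
  [10.5→11]: (1.84+1.59)/2 × 0.5 = 0.8575
  Sum = 144.785 mg/L·h
Extrapolated tail: C_last / k_e = 1.59 / 0.299 = 5.318
AUC_0→∞ = 144.785 + 5.318 = 150.103 mg/L·h

AUC = 150 mg/L·h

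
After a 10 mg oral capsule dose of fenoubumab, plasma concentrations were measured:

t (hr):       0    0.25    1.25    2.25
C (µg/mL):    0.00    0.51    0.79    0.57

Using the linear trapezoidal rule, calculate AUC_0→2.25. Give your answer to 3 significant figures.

Trapezoidal AUC_0→2.25:
  [0→0.25]: (0.00+0.51)/2 × 0.25 = 0.06375
  [0.25→1.25]: (0.51+0.79)/2 × 1 = 0.65
  [1.25→2.25]: (0.79+0.57)/2 × 1 = 0.68
  Sum = 1.39375 µg/mL·hr

AUC = 1.39 µg/mL·hr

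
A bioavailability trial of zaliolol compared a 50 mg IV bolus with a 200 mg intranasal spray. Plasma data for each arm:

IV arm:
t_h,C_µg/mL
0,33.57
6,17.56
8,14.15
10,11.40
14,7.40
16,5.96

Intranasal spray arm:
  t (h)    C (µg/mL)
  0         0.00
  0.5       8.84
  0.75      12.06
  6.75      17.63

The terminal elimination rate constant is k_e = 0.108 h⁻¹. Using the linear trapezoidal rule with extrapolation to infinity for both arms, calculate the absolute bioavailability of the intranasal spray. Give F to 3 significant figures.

F = 0.203

Trapezoidal AUC_0→16 (IV):
  [0→6]: (33.57+17.56)/2 × 6 = 153.39
  [6→8]: (17.56+14.15)/2 × 2 = 31.71
  [8→10]: (14.15+11.40)/2 × 2 = 25.55
  [10→14]: (11.40+7.40)/2 × 4 = 37.6
  [14→16]: (7.40+5.96)/2 × 2 = 13.36
  Sum = 261.61 µg/mL·h
IV tail: 5.96/0.108 = 55.185; AUC_iv,0→∞ = 261.61 + 55.185 = 316.795 µg/mL·h
Trapezoidal AUC_0→6.75 (intranasal spray):
  [0→0.5]: (0.00+8.84)/2 × 0.5 = 2.21
  [0.5→0.75]: (8.84+12.06)/2 × 0.25 = 2.6125
  [0.75→6.75]: (12.06+17.63)/2 × 6 = 89.07
  Sum = 93.8925 µg/mL·h
intranasal spray tail: 17.63/0.108 = 163.241; AUC_ev,0→∞ = 93.8925 + 163.241 = 257.1335 µg/mL·h
F = (AUC_ev/D_ev)/(AUC_iv/D_iv) = (257.1335/200)/(316.795/50) = 1.2856675/6.3359 = 0.2029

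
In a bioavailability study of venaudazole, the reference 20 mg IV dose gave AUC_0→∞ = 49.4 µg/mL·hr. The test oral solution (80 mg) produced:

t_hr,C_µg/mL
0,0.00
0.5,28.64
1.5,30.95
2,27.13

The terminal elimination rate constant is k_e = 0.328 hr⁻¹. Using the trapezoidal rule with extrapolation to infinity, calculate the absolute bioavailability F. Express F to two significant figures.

F = 0.68

Trapezoidal AUC_0→2 (oral solution):
  [0→0.5]: (0.00+28.64)/2 × 0.5 = 7.16
  [0.5→1.5]: (28.64+30.95)/2 × 1 = 29.795
  [1.5→2]: (30.95+27.13)/2 × 0.5 = 14.52
  Sum = 51.475 µg/mL·hr
Tail: C_last/k_e = 27.13/0.328 = 82.713
AUC_0→∞ (oral solution) = 51.475 + 82.713 = 134.188 µg/mL·hr
F = (AUC_ev/D_ev)/(AUC_iv/D_iv) = (134.188/80)/(49.4/20) = 1.67735/2.47 = 0.6791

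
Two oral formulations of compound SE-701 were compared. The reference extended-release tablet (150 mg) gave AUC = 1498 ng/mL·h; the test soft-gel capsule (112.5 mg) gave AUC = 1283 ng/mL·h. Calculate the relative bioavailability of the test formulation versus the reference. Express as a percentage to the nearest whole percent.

F_rel = 114%

F_rel = (AUC_test/D_test) / (AUC_ref/D_ref)
      = (1283/112.5) / (1498/150)
      = 11.4044 / 9.98667 = 1.1420 = 114.20%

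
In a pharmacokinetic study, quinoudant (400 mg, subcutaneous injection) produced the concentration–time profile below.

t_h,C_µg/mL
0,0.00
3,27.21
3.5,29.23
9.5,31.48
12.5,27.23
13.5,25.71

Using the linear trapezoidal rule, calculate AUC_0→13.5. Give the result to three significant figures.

Trapezoidal AUC_0→13.5:
  [0→3]: (0.00+27.21)/2 × 3 = 40.815
  [3→3.5]: (27.21+29.23)/2 × 0.5 = 14.11
  [3.5→9.5]: (29.23+31.48)/2 × 6 = 182.13
  [9.5→12.5]: (31.48+27.23)/2 × 3 = 88.065
  [12.5→13.5]: (27.23+25.71)/2 × 1 = 26.47
  Sum = 351.59 µg/mL·h

AUC = 352 µg/mL·h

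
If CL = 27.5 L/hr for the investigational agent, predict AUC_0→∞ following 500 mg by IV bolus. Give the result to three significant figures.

AUC = 18.2 mg/L·hr

AUC_0→∞ = Dose_iv / CL
        = 500 / 27.5 = 18.1818 mg/L·hr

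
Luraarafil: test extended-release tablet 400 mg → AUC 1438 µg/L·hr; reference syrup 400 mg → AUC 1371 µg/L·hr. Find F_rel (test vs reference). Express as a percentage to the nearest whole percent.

F_rel = 105%

F_rel = (AUC_test/D_test) / (AUC_ref/D_ref)
      = (1438/400) / (1371/400)
      = 3.595 / 3.4275 = 1.0489 = 104.89%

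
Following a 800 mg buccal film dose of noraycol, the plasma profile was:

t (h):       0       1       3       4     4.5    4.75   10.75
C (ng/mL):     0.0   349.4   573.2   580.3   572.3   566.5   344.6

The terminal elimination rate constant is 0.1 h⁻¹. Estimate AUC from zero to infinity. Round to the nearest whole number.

Trapezoidal AUC_0→10.75:
  [0→1]: (0.0+349.4)/2 × 1 = 174.7
  [1→3]: (349.4+573.2)/2 × 2 = 922.6
  [3→4]: (573.2+580.3)/2 × 1 = 576.75
  [4→4.5]: (580.3+572.3)/2 × 0.5 = 288.15
  [4.5→4.75]: (572.3+566.5)/2 × 0.25 = 142.35
  [4.75→10.75]: (566.5+344.6)/2 × 6 = 2733.3
  Sum = 4837.85 ng/mL·h
Extrapolated tail: C_last / k_e = 344.6 / 0.1 = 3446.000
AUC_0→∞ = 4837.85 + 3446.000 = 8283.85 ng/mL·h

AUC = 8284 ng/mL·h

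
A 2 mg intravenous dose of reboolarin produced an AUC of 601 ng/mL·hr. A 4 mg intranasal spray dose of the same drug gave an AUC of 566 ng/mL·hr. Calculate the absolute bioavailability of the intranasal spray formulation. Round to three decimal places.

F = (AUC_ev / D_ev) / (AUC_iv / D_iv)
  = (566/4) / (601/2)
  = 141.5 / 300.5 = 0.4709

F = 0.471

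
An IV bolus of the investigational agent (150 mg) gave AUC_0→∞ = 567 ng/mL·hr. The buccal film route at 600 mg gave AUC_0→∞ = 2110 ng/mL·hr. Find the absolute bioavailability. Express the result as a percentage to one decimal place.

F = 93.0%

F = (AUC_ev / D_ev) / (AUC_iv / D_iv)
  = (2110/600) / (567/150)
  = 3.51667 / 3.78 = 0.9303
  = 93.03%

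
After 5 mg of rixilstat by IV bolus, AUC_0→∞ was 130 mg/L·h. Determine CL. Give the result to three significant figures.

CL = Dose_iv / AUC_0→∞
   = 5 / 130 = 0.0384615 L/h

CL = 0.0385 L/h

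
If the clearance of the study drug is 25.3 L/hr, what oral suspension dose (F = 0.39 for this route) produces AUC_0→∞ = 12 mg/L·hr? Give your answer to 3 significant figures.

Dose = CL × AUC_0→∞ / F
     = 25.3 × 12 / 0.39 = 778.462 mg

Dose = 778 mg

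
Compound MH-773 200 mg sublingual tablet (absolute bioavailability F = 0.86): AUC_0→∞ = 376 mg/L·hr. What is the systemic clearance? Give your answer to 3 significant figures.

CL = F × Dose / AUC_0→∞
   = 0.86 × 200 / 376 = 0.457447 L/hr

CL = 0.457 L/hr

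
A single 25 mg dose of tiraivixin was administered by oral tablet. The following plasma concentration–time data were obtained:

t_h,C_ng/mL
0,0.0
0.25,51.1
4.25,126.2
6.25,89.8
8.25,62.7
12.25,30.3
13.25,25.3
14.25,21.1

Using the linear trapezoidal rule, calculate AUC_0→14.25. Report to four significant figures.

Trapezoidal AUC_0→14.25:
  [0→0.25]: (0.0+51.1)/2 × 0.25 = 6.3875
  [0.25→4.25]: (51.1+126.2)/2 × 4 = 354.6
  [4.25→6.25]: (126.2+89.8)/2 × 2 = 216.0
  [6.25→8.25]: (89.8+62.7)/2 × 2 = 152.5
  [8.25→12.25]: (62.7+30.3)/2 × 4 = 186.0
  [12.25→13.25]: (30.3+25.3)/2 × 1 = 27.8
  [13.25→14.25]: (25.3+21.1)/2 × 1 = 23.2
  Sum = 966.4875 ng/mL·h

AUC = 966.5 ng/mL·h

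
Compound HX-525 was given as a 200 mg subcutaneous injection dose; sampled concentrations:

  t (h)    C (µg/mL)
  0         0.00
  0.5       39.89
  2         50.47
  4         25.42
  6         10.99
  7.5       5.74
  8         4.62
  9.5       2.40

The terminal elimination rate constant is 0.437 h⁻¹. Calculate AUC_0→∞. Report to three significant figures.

Trapezoidal AUC_0→9.5:
  [0→0.5]: (0.00+39.89)/2 × 0.5 = 9.9725
  [0.5→2]: (39.89+50.47)/2 × 1.5 = 67.77
  [2→4]: (50.47+25.42)/2 × 2 = 75.89
  [4→6]: (25.42+10.99)/2 × 2 = 36.41
  [6→7.5]: (10.99+5.74)/2 × 1.5 = 12.5475
  [7.5→8]: (5.74+4.62)/2 × 0.5 = 2.59
  [8→9.5]: (4.62+2.40)/2 × 1.5 = 5.265
  Sum = 210.445 µg/mL·h
Extrapolated tail: C_last / k_e = 2.40 / 0.437 = 5.492
AUC_0→∞ = 210.445 + 5.492 = 215.937 µg/mL·h

AUC = 216 µg/mL·h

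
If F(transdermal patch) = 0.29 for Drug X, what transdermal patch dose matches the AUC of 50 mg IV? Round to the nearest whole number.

D_transdermal = 172 mg

For equal systemic exposure: F × D_ev = D_iv
D_ev = D_iv / F = 50 / 0.29 = 172.414 mg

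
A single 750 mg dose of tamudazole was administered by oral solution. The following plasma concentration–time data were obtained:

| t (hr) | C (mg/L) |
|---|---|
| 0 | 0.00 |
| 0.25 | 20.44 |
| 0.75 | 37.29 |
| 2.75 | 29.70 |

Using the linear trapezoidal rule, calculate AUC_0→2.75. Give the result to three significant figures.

Trapezoidal AUC_0→2.75:
  [0→0.25]: (0.00+20.44)/2 × 0.25 = 2.555
  [0.25→0.75]: (20.44+37.29)/2 × 0.5 = 14.4325
  [0.75→2.75]: (37.29+29.70)/2 × 2 = 66.99
  Sum = 83.9775 mg/L·hr

AUC = 84.0 mg/L·hr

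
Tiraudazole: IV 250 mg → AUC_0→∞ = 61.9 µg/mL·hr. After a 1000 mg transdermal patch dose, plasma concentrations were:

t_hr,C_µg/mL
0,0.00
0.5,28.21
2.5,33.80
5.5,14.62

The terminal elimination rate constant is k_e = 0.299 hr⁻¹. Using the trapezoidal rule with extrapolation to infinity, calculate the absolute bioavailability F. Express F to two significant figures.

Trapezoidal AUC_0→5.5 (transdermal patch):
  [0→0.5]: (0.00+28.21)/2 × 0.5 = 7.0525
  [0.5→2.5]: (28.21+33.80)/2 × 2 = 62.01
  [2.5→5.5]: (33.80+14.62)/2 × 3 = 72.63
  Sum = 141.6925 µg/mL·hr
Tail: C_last/k_e = 14.62/0.299 = 48.896
AUC_0→∞ (transdermal patch) = 141.6925 + 48.896 = 190.5885 µg/mL·hr
F = (AUC_ev/D_ev)/(AUC_iv/D_iv) = (190.5885/1000)/(61.9/250) = 0.1905885/0.2476 = 0.7697

F = 0.77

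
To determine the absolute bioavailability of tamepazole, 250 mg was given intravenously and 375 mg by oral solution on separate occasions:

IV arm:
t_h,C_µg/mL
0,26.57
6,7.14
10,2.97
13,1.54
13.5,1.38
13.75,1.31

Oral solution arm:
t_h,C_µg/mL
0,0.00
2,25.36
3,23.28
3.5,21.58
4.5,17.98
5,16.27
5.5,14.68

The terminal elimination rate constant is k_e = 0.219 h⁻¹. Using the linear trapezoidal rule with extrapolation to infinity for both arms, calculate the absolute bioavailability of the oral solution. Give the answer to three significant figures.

F = 0.809

Trapezoidal AUC_0→13.75 (IV):
  [0→6]: (26.57+7.14)/2 × 6 = 101.13
  [6→10]: (7.14+2.97)/2 × 4 = 20.22
  [10→13]: (2.97+1.54)/2 × 3 = 6.765
  [13→13.5]: (1.54+1.38)/2 × 0.5 = 0.73
  [13.5→13.75]: (1.38+1.31)/2 × 0.25 = 0.33625
  Sum = 129.18125 µg/mL·h
IV tail: 1.31/0.219 = 5.982; AUC_iv,0→∞ = 129.18125 + 5.982 = 135.16325 µg/mL·h
Trapezoidal AUC_0→5.5 (oral solution):
  [0→2]: (0.00+25.36)/2 × 2 = 25.36
  [2→3]: (25.36+23.28)/2 × 1 = 24.32
  [3→3.5]: (23.28+21.58)/2 × 0.5 = 11.215
  [3.5→4.5]: (21.58+17.98)/2 × 1 = 19.78
  [4.5→5]: (17.98+16.27)/2 × 0.5 = 8.5625
  [5→5.5]: (16.27+14.68)/2 × 0.5 = 7.7375
  Sum = 96.975 µg/mL·h
oral solution tail: 14.68/0.219 = 67.032; AUC_ev,0→∞ = 96.975 + 67.032 = 164.007 µg/mL·h
F = (AUC_ev/D_ev)/(AUC_iv/D_iv) = (164.007/375)/(135.16325/250) = 0.437352/0.540653 = 0.8089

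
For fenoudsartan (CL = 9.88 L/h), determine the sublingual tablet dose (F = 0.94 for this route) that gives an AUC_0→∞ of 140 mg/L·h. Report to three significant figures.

Dose = CL × AUC_0→∞ / F
     = 9.88 × 140 / 0.94 = 1471.49 mg

Dose = 1470 mg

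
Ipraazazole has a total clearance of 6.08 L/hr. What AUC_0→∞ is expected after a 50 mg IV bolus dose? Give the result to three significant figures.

AUC = 8.22 mg/L·hr

AUC_0→∞ = Dose_iv / CL
        = 50 / 6.08 = 8.22368 mg/L·hr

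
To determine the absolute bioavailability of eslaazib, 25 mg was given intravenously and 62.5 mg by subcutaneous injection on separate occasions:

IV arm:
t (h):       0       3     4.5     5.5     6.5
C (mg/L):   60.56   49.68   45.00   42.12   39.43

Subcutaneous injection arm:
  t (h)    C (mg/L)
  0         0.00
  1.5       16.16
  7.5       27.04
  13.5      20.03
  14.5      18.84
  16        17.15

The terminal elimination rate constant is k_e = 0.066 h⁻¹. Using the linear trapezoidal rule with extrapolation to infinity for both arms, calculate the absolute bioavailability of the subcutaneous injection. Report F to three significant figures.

Trapezoidal AUC_0→6.5 (IV):
  [0→3]: (60.56+49.68)/2 × 3 = 165.36
  [3→4.5]: (49.68+45.00)/2 × 1.5 = 71.01
  [4.5→5.5]: (45.00+42.12)/2 × 1 = 43.56
  [5.5→6.5]: (42.12+39.43)/2 × 1 = 40.775
  Sum = 320.705 mg/L·h
IV tail: 39.43/0.066 = 597.424; AUC_iv,0→∞ = 320.705 + 597.424 = 918.129 mg/L·h
Trapezoidal AUC_0→16 (subcutaneous injection):
  [0→1.5]: (0.00+16.16)/2 × 1.5 = 12.12
  [1.5→7.5]: (16.16+27.04)/2 × 6 = 129.6
  [7.5→13.5]: (27.04+20.03)/2 × 6 = 141.21
  [13.5→14.5]: (20.03+18.84)/2 × 1 = 19.435
  [14.5→16]: (18.84+17.15)/2 × 1.5 = 26.9925
  Sum = 329.3575 mg/L·h
subcutaneous injection tail: 17.15/0.066 = 259.848; AUC_ev,0→∞ = 329.3575 + 259.848 = 589.2055 mg/L·h
F = (AUC_ev/D_ev)/(AUC_iv/D_iv) = (589.2055/62.5)/(918.129/25) = 9.427288/36.72516 = 0.2567

F = 0.257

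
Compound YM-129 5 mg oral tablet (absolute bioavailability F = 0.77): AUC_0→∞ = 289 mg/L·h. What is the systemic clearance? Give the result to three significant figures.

CL = F × Dose / AUC_0→∞
   = 0.77 × 5 / 289 = 0.0133218 L/h

CL = 0.0133 L/h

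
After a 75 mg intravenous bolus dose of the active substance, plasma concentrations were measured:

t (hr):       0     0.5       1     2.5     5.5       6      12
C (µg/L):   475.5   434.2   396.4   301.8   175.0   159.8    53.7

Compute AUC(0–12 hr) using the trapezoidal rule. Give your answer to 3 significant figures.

Trapezoidal AUC_0→12:
  [0→0.5]: (475.5+434.2)/2 × 0.5 = 227.425
  [0.5→1]: (434.2+396.4)/2 × 0.5 = 207.65
  [1→2.5]: (396.4+301.8)/2 × 1.5 = 523.65
  [2.5→5.5]: (301.8+175.0)/2 × 3 = 715.2
  [5.5→6]: (175.0+159.8)/2 × 0.5 = 83.7
  [6→12]: (159.8+53.7)/2 × 6 = 640.5
  Sum = 2398.125 µg/L·hr

AUC = 2400 µg/L·hr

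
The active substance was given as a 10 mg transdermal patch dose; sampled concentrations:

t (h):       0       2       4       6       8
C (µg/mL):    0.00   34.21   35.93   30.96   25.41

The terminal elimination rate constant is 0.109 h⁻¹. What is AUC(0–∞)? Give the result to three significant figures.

AUC = 461 µg/mL·h

Trapezoidal AUC_0→8:
  [0→2]: (0.00+34.21)/2 × 2 = 34.21
  [2→4]: (34.21+35.93)/2 × 2 = 70.14
  [4→6]: (35.93+30.96)/2 × 2 = 66.89
  [6→8]: (30.96+25.41)/2 × 2 = 56.37
  Sum = 227.61 µg/mL·h
Extrapolated tail: C_last / k_e = 25.41 / 0.109 = 233.119
AUC_0→∞ = 227.61 + 233.119 = 460.729 µg/mL·h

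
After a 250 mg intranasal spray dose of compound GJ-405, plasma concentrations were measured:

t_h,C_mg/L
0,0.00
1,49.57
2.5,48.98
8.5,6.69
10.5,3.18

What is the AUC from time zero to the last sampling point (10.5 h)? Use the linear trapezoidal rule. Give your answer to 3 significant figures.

Trapezoidal AUC_0→10.5:
  [0→1]: (0.00+49.57)/2 × 1 = 24.785
  [1→2.5]: (49.57+48.98)/2 × 1.5 = 73.9125
  [2.5→8.5]: (48.98+6.69)/2 × 6 = 167.01
  [8.5→10.5]: (6.69+3.18)/2 × 2 = 9.87
  Sum = 275.5775 mg/L·h

AUC = 276 mg/L·h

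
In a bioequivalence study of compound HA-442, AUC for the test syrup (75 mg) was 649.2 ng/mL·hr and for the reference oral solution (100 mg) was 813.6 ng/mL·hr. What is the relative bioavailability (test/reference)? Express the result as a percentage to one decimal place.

F_rel = (AUC_test/D_test) / (AUC_ref/D_ref)
      = (649.2/75) / (813.6/100)
      = 8.656 / 8.136 = 1.0639 = 106.39%

F_rel = 106.4%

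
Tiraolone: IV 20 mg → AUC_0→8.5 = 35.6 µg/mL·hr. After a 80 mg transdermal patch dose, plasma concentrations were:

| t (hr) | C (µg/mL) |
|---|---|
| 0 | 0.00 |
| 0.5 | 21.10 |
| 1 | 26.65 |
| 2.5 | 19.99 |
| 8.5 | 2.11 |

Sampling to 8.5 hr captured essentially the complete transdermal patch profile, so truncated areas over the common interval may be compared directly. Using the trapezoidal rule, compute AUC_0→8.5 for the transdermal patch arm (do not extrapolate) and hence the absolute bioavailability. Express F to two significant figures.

F = 0.83

Trapezoidal AUC_0→8.5 (transdermal patch):
  [0→0.5]: (0.00+21.10)/2 × 0.5 = 5.275
  [0.5→1]: (21.10+26.65)/2 × 0.5 = 11.9375
  [1→2.5]: (26.65+19.99)/2 × 1.5 = 34.98
  [2.5→8.5]: (19.99+2.11)/2 × 6 = 66.3
  Sum = 118.4925 µg/mL·hr
F = (AUC_ev/D_ev)/(AUC_iv/D_iv) = (118.4925/80)/(35.6/20) = 1.48116/1.78 = 0.8321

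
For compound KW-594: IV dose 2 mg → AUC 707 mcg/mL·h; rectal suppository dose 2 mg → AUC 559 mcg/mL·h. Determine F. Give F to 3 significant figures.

F = 0.791

F = (AUC_ev / D_ev) / (AUC_iv / D_iv)
  = (559/2) / (707/2)
  = 279.5 / 353.5 = 0.7907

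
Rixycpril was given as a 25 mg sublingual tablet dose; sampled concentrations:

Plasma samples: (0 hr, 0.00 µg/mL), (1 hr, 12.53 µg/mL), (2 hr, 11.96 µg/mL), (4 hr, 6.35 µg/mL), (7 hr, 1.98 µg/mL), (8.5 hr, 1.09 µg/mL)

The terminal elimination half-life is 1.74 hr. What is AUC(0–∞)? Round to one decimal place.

AUC = 54.4 µg/mL·hr

Trapezoidal AUC_0→8.5:
  [0→1]: (0.00+12.53)/2 × 1 = 6.265
  [1→2]: (12.53+11.96)/2 × 1 = 12.245
  [2→4]: (11.96+6.35)/2 × 2 = 18.31
  [4→7]: (6.35+1.98)/2 × 3 = 12.495
  [7→8.5]: (1.98+1.09)/2 × 1.5 = 2.3025
  Sum = 51.6175 µg/mL·hr
k_e = ln2 / t½ = 0.693147 / 1.74 = 0.3984 hr^-1
Extrapolated tail: C_last / k_e = 1.09 / 0.3984 = 2.736
AUC_0→∞ = 51.6175 + 2.736 = 54.3535 µg/mL·hr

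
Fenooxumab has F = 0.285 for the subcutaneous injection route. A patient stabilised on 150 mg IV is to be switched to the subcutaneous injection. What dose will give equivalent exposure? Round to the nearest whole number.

D_subcutaneous = 526 mg

For equal systemic exposure: F × D_ev = D_iv
D_ev = D_iv / F = 150 / 0.285 = 526.316 mg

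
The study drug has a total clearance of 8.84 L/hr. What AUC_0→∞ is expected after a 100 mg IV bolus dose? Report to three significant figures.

AUC_0→∞ = Dose_iv / CL
        = 100 / 8.84 = 11.3122 mg/L·hr

AUC = 11.3 mg/L·hr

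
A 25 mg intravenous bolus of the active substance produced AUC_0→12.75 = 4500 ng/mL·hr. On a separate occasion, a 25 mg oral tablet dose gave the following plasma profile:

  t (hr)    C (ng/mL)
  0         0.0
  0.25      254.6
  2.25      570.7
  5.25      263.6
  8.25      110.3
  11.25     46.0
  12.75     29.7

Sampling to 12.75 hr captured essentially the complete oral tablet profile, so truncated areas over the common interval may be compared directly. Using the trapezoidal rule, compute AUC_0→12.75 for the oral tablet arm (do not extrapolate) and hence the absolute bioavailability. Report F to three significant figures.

F = 0.658

Trapezoidal AUC_0→12.75 (oral tablet):
  [0→0.25]: (0.0+254.6)/2 × 0.25 = 31.825
  [0.25→2.25]: (254.6+570.7)/2 × 2 = 825.3
  [2.25→5.25]: (570.7+263.6)/2 × 3 = 1251.45
  [5.25→8.25]: (263.6+110.3)/2 × 3 = 560.85
  [8.25→11.25]: (110.3+46.0)/2 × 3 = 234.45
  [11.25→12.75]: (46.0+29.7)/2 × 1.5 = 56.775
  Sum = 2960.65 ng/mL·hr
F = (AUC_ev/D_ev)/(AUC_iv/D_iv) = (2960.65/25)/(4500/25) = 118.426/180 = 0.6579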